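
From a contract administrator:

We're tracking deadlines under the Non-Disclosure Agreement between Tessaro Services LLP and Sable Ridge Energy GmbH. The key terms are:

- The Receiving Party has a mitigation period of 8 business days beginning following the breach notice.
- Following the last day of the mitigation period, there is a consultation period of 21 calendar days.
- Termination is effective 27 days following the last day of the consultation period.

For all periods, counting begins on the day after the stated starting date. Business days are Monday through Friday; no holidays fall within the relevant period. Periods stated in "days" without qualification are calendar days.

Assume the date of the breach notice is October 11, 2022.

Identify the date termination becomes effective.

December 8, 2022

The last day of the mitigation period: counting 8 business days from Tuesday, October 11, 2022 (Oct 12, Oct 13, Oct 14, Oct 17, Oct 18, Oct 19, Oct 20, Oct 21, skipping weekends) reaches Friday, October 21, 2022.
The last day of the consultation period: October 21, 2022 + 21 days = November 11, 2022.
Adding 27 calendar days to November 11, 2022 gives December 8, 2022, which is the date termination becomes effective.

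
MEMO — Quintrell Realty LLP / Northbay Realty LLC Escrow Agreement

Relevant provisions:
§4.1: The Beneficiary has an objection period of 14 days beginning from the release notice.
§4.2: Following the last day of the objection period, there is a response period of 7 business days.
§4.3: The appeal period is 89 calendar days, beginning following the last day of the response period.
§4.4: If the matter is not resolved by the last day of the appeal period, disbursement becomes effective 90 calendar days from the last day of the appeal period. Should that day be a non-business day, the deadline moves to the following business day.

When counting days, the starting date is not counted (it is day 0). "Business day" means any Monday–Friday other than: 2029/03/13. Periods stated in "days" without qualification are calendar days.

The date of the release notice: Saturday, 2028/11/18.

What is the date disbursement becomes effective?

The last day of the objection period: 2028/11/18 + 14 days = 2028/12/02.
The last day of the response period: 7 business days after Saturday, 2028/12/02, skipping weekends — Dec 4, Dec 5, Dec 6, Dec 7, Dec 8, Dec 11, Dec 12 — lands on Tuesday, 2028/12/12.
Adding 89 calendar days to 2028/12/12 gives 2029/03/11, which is the last day of the appeal period.
The date disbursement becomes effective: 2029/03/11 + 90 days = 2029/06/09. That falls on a Saturday, so it rolls to the next business day, Monday, 2029/06/11.

2029/06/11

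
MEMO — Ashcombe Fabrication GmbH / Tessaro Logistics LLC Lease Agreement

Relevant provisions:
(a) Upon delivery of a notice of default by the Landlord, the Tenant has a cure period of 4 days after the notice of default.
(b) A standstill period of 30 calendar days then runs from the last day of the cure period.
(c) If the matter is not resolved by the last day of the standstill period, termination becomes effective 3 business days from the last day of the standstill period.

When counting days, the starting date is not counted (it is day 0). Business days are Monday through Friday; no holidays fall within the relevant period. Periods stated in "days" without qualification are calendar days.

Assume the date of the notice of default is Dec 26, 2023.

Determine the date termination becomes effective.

Feb 1, 2024

The last day of the cure period: Dec 26, 2023 + 4 days = Dec 30, 2023.
The last day of the standstill period: 30 calendar days after Dec 30, 2023 is Jan 29, 2024.
The date termination becomes effective: counting 3 business days from Monday, Jan 29, 2024 (Jan 30, Jan 31, Feb 1, skipping weekends) reaches Thursday, Feb 1, 2024.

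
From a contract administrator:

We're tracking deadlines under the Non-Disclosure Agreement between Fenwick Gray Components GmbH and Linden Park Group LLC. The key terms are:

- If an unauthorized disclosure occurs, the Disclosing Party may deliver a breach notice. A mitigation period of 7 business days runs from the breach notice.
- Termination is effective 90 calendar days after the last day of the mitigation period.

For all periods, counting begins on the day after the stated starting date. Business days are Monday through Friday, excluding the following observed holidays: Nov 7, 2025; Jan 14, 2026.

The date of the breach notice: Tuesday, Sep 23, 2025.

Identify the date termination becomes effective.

The last day of the mitigation period: 7 business days after Tuesday, Sep 23, 2025, skipping weekends — Sep 24, Sep 25, Sep 26, Sep 29, Sep 30, Oct 1, Oct 2 — lands on Thursday, Oct 2, 2025.
The date termination becomes effective: Oct 2, 2025 + 90 days = Dec 31, 2025.

Dec 31, 2025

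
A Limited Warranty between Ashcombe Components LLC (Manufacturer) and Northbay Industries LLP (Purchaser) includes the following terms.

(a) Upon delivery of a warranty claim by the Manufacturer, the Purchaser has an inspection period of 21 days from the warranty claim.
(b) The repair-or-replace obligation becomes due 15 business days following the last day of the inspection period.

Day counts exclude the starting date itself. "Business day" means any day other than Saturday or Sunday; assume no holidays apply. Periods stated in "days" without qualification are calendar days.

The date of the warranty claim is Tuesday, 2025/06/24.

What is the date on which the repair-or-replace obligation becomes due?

The last day of the inspection period: 21 calendar days after 2025/06/24 is 2025/07/15.
The date on which the repair-or-replace obligation becomes due: 15 business days after Tuesday, 2025/07/15, skipping weekends — Jul 16, Jul 17, Jul 18, Jul 21, …, Aug 1, Aug 4, Aug 5 — lands on Tuesday, 2025/08/05.

2025/08/05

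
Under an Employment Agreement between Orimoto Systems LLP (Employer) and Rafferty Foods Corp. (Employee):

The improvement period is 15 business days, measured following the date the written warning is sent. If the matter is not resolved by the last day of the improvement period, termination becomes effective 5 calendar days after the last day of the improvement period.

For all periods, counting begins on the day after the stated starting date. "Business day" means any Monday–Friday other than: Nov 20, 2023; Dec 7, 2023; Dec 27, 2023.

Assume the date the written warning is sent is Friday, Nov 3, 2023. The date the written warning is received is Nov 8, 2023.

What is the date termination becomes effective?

The last day of the improvement period: counting 15 business days from Friday, Nov 3, 2023 (Nov 6, Nov 7, Nov 8, Nov 9, …, Nov 23, Nov 24, Nov 27, skipping weekends and the listed holiday on Nov 20) reaches Monday, Nov 27, 2023.
Adding 5 calendar days to Nov 27, 2023 gives Dec 2, 2023, which is the date termination becomes effective.

Dec 2, 2023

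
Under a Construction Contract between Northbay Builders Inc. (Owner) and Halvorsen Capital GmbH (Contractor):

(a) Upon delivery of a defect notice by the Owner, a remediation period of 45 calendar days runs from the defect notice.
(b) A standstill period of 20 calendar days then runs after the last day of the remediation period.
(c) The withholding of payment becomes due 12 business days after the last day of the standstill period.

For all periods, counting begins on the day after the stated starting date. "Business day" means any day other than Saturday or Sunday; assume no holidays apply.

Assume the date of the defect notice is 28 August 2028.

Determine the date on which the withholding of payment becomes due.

Adding 45 calendar days to 28 August 2028 gives 12 October 2028, which is the last day of the remediation period.
The last day of the standstill period: 20 calendar days after 12 October 2028 is 1 November 2028.
From Wednesday, 1 November 2028, 12 business days (Nov 2, Nov 3, Nov 6, Nov 7, …, Nov 15, Nov 16, Nov 17, skipping weekends) brings us to Friday, 17 November 2028, which is the date on which the withholding of payment becomes due.

17 November 2028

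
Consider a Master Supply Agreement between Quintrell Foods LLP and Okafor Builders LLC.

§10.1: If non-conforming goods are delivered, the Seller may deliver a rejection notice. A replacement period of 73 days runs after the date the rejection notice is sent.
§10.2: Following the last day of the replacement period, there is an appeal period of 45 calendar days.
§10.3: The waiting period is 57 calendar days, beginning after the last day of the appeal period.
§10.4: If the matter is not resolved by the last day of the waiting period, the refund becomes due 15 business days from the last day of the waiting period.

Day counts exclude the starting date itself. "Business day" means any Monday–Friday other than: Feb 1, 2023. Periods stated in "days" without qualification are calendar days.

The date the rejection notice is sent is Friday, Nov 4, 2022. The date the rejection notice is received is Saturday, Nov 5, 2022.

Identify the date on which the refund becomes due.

May 19, 2023

The last day of the replacement period: Nov 4, 2022 + 73 days = Jan 16, 2023.
Adding 45 calendar days to Jan 16, 2023 gives Mar 2, 2023, which is the last day of the appeal period.
The last day of the waiting period: 57 calendar days after Mar 2, 2023 is Apr 28, 2023.
The date on which the refund becomes due: 15 business days after Friday, Apr 28, 2023, skipping weekends — May 1, May 2, May 3, May 4, …, May 17, May 18, May 19 — lands on Friday, May 19, 2023.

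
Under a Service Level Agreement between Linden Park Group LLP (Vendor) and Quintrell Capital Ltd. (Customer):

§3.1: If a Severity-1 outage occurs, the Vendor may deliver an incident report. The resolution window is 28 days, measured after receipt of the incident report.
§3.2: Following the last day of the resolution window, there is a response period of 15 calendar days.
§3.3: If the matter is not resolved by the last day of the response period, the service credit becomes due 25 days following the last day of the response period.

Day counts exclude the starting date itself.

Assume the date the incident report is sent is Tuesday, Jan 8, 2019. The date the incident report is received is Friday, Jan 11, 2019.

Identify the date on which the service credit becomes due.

Mar 20, 2019

The last day of the resolution window: 28 calendar days after Jan 11, 2019 is Feb 8, 2019.
Adding 15 calendar days to Feb 8, 2019 gives Feb 23, 2019, which is the last day of the response period.
Adding 25 calendar days to Feb 23, 2019 gives Mar 20, 2019, which is the date on which the service credit becomes due.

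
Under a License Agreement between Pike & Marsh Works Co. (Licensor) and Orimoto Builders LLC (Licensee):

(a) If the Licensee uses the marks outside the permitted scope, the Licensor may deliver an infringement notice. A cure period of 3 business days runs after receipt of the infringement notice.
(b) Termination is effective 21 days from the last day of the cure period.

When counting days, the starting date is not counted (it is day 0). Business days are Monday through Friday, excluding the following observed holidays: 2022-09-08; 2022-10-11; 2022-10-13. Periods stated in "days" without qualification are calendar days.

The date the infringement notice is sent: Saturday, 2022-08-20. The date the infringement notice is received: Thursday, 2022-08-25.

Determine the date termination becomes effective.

2022-09-20

The last day of the cure period: counting 3 business days from Thursday, 2022-08-25 (Aug 26, Aug 29, Aug 30, skipping weekends) reaches Tuesday, 2022-08-30.
The date termination becomes effective: 21 calendar days after 2022-08-30 is 2022-09-20.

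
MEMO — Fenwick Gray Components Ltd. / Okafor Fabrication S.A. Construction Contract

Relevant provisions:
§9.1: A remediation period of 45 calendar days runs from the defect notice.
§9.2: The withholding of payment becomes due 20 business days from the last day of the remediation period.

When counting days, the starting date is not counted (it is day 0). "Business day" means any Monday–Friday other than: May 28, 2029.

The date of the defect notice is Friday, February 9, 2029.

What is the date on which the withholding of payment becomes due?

April 23, 2029

The last day of the remediation period: 45 calendar days after February 9, 2029 is March 26, 2029.
The date on which the withholding of payment becomes due: counting 20 business days from Monday, March 26, 2029 (Mar 27, Mar 28, Mar 29, Mar 30, …, Apr 19, Apr 20, Apr 23, skipping weekends) reaches Monday, April 23, 2029.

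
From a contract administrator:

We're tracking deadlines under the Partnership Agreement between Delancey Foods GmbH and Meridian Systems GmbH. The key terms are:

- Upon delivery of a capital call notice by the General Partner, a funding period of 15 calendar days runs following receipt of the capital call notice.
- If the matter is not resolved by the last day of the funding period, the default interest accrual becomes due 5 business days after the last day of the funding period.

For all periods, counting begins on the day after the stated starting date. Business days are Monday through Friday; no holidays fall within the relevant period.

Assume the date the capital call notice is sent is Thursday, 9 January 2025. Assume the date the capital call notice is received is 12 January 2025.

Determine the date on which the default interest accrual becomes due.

3 February 2025

The last day of the funding period: 15 calendar days after 12 January 2025 is 27 January 2025.
The date on which the default interest accrual becomes due: counting 5 business days from Monday, 27 January 2025 (Jan 28, Jan 29, Jan 30, Jan 31, Feb 3, skipping weekends) reaches Monday, 3 February 2025.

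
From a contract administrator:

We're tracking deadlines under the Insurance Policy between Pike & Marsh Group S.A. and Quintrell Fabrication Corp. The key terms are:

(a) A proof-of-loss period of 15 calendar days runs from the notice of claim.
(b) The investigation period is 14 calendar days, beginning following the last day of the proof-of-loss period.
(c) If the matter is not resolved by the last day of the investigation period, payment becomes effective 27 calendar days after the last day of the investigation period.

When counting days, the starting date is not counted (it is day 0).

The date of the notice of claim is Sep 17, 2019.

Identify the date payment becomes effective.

Nov 12, 2019

The last day of the proof-of-loss period: Sep 17, 2019 + 15 days = Oct 2, 2019.
The last day of the investigation period: 14 calendar days after Oct 2, 2019 is Oct 16, 2019.
The date payment becomes effective: Oct 16, 2019 + 27 days = Nov 12, 2019.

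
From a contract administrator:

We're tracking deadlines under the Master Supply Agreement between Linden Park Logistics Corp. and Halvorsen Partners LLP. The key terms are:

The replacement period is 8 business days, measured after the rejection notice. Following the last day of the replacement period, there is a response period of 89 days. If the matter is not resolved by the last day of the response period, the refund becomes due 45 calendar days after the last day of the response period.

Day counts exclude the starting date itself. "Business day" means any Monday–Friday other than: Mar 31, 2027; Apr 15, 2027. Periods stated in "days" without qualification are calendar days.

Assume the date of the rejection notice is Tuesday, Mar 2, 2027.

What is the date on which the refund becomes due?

The last day of the replacement period: counting 8 business days from Tuesday, Mar 2, 2027 (Mar 3, Mar 4, Mar 5, Mar 8, Mar 9, Mar 10, Mar 11, Mar 12, skipping weekends) reaches Friday, Mar 12, 2027.
Adding 89 calendar days to Mar 12, 2027 gives Jun 9, 2027, which is the last day of the response period.
The date on which the refund becomes due: 45 calendar days after Jun 9, 2027 is Jul 24, 2027.

Jul 24, 2027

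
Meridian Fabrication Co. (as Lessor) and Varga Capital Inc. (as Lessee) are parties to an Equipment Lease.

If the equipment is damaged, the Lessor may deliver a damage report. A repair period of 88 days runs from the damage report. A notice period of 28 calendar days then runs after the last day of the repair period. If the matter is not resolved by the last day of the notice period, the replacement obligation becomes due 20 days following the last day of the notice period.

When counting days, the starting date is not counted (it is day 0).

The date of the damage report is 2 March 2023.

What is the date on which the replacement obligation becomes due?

16 July 2023

The last day of the repair period: 2 March 2023 + 88 days = 29 May 2023.
The last day of the notice period: 28 calendar days after 29 May 2023 is 26 June 2023.
The date on which the replacement obligation becomes due: 26 June 2023 + 20 days = 16 July 2023.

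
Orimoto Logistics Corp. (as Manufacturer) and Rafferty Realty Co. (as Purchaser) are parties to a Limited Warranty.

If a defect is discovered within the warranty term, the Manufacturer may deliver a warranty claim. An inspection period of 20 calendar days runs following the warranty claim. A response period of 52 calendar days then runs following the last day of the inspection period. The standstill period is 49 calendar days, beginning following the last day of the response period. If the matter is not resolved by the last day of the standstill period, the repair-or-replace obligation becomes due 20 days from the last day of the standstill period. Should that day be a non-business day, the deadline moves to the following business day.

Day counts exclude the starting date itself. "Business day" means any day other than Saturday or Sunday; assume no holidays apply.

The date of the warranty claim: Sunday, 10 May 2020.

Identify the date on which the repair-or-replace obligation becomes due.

Adding 20 calendar days to 10 May 2020 gives 30 May 2020, which is the last day of the inspection period.
The last day of the response period: 30 May 2020 + 52 days = 21 July 2020.
The last day of the standstill period: 21 July 2020 + 49 days = 8 September 2020.
The date on which the repair-or-replace obligation becomes due: 20 calendar days after 8 September 2020 is 28 September 2020. 28 September 2020 is a Monday, so no roll-forward applies.

28 September 2020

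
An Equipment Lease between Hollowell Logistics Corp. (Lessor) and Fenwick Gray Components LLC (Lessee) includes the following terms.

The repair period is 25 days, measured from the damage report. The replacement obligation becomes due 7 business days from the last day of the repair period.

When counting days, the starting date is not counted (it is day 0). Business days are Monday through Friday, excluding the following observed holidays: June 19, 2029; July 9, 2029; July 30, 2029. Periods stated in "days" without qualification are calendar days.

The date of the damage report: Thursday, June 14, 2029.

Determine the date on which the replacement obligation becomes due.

July 18, 2029

Adding 25 calendar days to June 14, 2029 gives July 9, 2029, which is the last day of the repair period.
The date on which the replacement obligation becomes due: 7 business days after Monday, July 9, 2029, skipping weekends — Jul 10, Jul 11, Jul 12, Jul 13, Jul 16, Jul 17, Jul 18 — lands on Wednesday, July 18, 2029.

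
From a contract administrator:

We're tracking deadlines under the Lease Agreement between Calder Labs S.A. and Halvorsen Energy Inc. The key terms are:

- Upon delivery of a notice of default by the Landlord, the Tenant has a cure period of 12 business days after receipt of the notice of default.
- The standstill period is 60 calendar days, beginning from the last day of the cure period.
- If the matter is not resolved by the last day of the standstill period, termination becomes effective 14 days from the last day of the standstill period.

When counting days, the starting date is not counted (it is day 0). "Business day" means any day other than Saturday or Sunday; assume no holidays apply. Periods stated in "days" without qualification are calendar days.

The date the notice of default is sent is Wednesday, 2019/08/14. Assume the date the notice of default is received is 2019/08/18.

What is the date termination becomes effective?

From Sunday, 2019/08/18, 12 business days (Aug 19, Aug 20, Aug 21, Aug 22, …, Aug 30, Sep 2, Sep 3, skipping weekends) brings us to Tuesday, 2019/09/03, which is the last day of the cure period.
The last day of the standstill period: 2019/09/03 + 60 days = 2019/11/02.
The date termination becomes effective: 14 calendar days after 2019/11/02 is 2019/11/16.

2019/11/16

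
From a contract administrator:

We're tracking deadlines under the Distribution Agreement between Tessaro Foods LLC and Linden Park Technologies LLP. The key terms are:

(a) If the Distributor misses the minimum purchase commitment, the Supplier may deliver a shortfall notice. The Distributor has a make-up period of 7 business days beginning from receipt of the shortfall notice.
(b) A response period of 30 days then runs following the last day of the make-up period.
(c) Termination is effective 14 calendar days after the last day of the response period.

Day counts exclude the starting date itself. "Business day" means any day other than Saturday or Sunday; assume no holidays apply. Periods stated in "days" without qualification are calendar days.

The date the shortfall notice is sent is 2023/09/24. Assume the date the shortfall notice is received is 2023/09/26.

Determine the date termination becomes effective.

2023/11/18

From Tuesday, 2023/09/26, 7 business days (Sep 27, Sep 28, Sep 29, Oct 2, Oct 3, Oct 4, Oct 5, skipping weekends) brings us to Thursday, 2023/10/05, which is the last day of the make-up period.
The last day of the response period: 2023/10/05 + 30 days = 2023/11/04.
Adding 14 calendar days to 2023/11/04 gives 2023/11/18, which is the date termination becomes effective.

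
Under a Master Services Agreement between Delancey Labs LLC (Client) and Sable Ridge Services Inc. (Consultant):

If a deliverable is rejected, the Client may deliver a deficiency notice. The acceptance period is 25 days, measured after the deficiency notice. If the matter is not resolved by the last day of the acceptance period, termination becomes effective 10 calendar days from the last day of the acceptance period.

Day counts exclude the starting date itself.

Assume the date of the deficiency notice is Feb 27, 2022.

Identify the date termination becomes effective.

The last day of the acceptance period: 25 calendar days after Feb 27, 2022 is Mar 24, 2022.
The date termination becomes effective: Mar 24, 2022 + 10 days = Apr 3, 2022.

Apr 3, 2022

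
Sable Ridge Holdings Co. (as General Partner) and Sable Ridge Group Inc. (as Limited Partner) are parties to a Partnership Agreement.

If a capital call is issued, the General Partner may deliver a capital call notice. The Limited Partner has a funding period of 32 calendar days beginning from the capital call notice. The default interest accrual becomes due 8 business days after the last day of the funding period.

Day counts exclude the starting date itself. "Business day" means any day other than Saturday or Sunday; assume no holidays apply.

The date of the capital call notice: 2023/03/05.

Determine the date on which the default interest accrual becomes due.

2023/04/18

The last day of the funding period: 32 calendar days after 2023/03/05 is 2023/04/06.
The date on which the default interest accrual becomes due: 8 business days after Thursday, 2023/04/06, skipping weekends — Apr 7, Apr 10, Apr 11, Apr 12, Apr 13, Apr 14, Apr 17, Apr 18 — lands on Tuesday, 2023/04/18.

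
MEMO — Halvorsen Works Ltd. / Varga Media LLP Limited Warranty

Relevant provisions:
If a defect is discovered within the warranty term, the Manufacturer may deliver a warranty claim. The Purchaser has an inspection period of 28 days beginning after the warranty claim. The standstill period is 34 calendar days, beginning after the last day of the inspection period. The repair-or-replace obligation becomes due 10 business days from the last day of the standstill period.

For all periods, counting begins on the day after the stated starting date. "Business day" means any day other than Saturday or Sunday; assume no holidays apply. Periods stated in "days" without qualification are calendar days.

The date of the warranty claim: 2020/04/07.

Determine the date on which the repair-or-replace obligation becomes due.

The last day of the inspection period: 2020/04/07 + 28 days = 2020/05/05.
Adding 34 calendar days to 2020/05/05 gives 2020/06/08, which is the last day of the standstill period.
The date on which the repair-or-replace obligation becomes due: 10 business days after Monday, 2020/06/08, skipping weekends — Jun 9, Jun 10, Jun 11, Jun 12, Jun 15, Jun 16, Jun 17, Jun 18, Jun 19, Jun 22 — lands on Monday, 2020/06/22.

2020/06/22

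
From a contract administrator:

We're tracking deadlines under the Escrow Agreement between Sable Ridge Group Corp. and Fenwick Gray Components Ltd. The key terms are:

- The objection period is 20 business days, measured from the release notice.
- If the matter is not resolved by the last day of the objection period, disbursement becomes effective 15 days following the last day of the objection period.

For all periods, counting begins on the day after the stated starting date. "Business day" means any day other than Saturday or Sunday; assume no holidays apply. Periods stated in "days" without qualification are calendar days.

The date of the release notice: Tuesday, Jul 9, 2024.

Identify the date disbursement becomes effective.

The last day of the objection period: 20 business days after Tuesday, Jul 9, 2024, skipping weekends — Jul 10, Jul 11, Jul 12, Jul 15, …, Aug 2, Aug 5, Aug 6 — lands on Tuesday, Aug 6, 2024.
Adding 15 calendar days to Aug 6, 2024 gives Aug 21, 2024, which is the date disbursement becomes effective.

Aug 21, 2024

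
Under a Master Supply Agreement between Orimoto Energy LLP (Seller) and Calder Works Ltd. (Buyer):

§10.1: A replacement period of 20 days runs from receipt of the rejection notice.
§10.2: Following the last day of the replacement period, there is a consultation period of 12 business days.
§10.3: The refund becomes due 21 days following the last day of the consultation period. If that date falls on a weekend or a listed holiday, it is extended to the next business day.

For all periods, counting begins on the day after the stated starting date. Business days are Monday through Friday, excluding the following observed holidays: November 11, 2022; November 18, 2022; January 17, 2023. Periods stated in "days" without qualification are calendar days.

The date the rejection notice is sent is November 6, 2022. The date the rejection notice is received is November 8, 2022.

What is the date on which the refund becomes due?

January 4, 2023

The last day of the replacement period: November 8, 2022 + 20 days = November 28, 2022.
The last day of the consultation period: 12 business days after Monday, November 28, 2022, skipping weekends — Nov 29, Nov 30, Dec 1, Dec 2, …, Dec 12, Dec 13, Dec 14 — lands on Wednesday, December 14, 2022.
The date on which the refund becomes due: December 14, 2022 + 21 days = January 4, 2023. January 4, 2023 is a Wednesday and is not a listed holiday, so no roll-forward applies.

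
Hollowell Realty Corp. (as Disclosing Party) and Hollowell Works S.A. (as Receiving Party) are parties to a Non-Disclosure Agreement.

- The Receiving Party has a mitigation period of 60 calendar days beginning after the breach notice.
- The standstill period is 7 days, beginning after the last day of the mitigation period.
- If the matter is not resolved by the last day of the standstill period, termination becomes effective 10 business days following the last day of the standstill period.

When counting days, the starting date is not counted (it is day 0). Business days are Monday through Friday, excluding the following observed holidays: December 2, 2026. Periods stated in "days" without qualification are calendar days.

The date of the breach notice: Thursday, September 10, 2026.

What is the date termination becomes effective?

The last day of the mitigation period: September 10, 2026 + 60 days = November 9, 2026.
Adding 7 calendar days to November 9, 2026 gives November 16, 2026, which is the last day of the standstill period.
The date termination becomes effective: 10 business days after Monday, November 16, 2026, skipping weekends — Nov 17, Nov 18, Nov 19, Nov 20, Nov 23, Nov 24, Nov 25, Nov 26, Nov 27, Nov 30 — lands on Monday, November 30, 2026.

November 30, 2026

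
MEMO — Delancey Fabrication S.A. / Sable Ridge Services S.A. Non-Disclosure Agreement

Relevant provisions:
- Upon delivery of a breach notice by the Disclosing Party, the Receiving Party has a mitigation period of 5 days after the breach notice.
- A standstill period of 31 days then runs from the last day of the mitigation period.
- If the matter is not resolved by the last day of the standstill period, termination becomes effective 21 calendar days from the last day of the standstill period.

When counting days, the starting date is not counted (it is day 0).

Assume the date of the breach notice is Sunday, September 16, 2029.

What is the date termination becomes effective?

The last day of the mitigation period: 5 calendar days after September 16, 2029 is September 21, 2029.
Adding 31 calendar days to September 21, 2029 gives October 22, 2029, which is the last day of the standstill period.
The date termination becomes effective: October 22, 2029 + 21 days = November 12, 2029.

November 12, 2029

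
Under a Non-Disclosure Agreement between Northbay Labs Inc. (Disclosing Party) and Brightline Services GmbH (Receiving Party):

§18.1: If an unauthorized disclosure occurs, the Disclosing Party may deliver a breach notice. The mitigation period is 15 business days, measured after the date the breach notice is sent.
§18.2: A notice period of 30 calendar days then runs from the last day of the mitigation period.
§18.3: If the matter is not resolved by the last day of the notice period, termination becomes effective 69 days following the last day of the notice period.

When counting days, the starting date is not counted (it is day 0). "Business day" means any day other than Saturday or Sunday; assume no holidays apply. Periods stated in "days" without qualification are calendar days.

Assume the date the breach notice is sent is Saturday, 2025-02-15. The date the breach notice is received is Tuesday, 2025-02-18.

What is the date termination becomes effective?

The last day of the mitigation period: 15 business days after Saturday, 2025-02-15, skipping weekends — Feb 17, Feb 18, Feb 19, Feb 20, …, Mar 5, Mar 6, Mar 7 — lands on Friday, 2025-03-07.
Adding 30 calendar days to 2025-03-07 gives 2025-04-06, which is the last day of the notice period.
The date termination becomes effective: 2025-04-06 + 69 days = 2025-06-14.

2025-06-14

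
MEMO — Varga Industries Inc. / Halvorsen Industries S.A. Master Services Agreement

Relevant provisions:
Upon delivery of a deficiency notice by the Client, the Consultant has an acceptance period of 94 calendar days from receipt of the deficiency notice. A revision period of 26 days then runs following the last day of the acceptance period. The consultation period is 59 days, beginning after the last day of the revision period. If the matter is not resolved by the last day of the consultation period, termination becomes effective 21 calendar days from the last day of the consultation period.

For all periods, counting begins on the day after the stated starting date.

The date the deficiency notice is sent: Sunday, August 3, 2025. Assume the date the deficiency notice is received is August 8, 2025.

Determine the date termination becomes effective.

February 24, 2026

The last day of the acceptance period: August 8, 2025 + 94 days = November 10, 2025.
Adding 26 calendar days to November 10, 2025 gives December 6, 2025, which is the last day of the revision period.
Adding 59 calendar days to December 6, 2025 gives February 3, 2026, which is the last day of the consultation period.
The date termination becomes effective: February 3, 2026 + 21 days = February 24, 2026.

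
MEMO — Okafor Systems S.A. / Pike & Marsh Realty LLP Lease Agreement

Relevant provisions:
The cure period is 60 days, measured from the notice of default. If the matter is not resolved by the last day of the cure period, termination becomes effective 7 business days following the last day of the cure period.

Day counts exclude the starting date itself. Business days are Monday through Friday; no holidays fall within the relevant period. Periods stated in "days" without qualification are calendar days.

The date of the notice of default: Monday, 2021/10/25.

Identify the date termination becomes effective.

2022/01/04

The last day of the cure period: 60 calendar days after 2021/10/25 is 2021/12/24.
The date termination becomes effective: 7 business days after Friday, 2021/12/24, skipping weekends — Dec 27, Dec 28, Dec 29, Dec 30, Dec 31, Jan 3, Jan 4 — lands on Tuesday, 2022/01/04.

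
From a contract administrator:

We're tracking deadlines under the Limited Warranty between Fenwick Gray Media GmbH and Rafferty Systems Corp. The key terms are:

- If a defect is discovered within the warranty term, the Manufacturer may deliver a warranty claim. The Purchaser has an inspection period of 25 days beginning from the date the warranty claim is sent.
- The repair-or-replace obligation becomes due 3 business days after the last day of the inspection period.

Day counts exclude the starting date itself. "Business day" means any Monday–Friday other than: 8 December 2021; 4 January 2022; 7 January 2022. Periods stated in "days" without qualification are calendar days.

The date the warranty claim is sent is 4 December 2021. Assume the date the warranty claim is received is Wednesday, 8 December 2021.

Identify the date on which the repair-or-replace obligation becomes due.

The last day of the inspection period: 4 December 2021 + 25 days = 29 December 2021.
The date on which the repair-or-replace obligation becomes due: 3 business days after Wednesday, 29 December 2021, skipping weekends — Dec 30, Dec 31, Jan 3 — lands on Monday, 3 January 2022.

3 January 2022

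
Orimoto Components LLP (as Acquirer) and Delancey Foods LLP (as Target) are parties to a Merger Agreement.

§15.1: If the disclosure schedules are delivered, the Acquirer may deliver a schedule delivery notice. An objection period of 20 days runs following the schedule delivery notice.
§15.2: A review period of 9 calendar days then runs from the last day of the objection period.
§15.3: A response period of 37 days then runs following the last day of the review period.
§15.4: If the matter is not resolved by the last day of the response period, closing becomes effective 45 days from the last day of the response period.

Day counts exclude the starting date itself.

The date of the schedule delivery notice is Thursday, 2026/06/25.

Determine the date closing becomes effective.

The last day of the objection period: 20 calendar days after 2026/06/25 is 2026/07/15.
Adding 9 calendar days to 2026/07/15 gives 2026/07/24, which is the last day of the review period.
The last day of the response period: 2026/07/24 + 37 days = 2026/08/30.
The date closing becomes effective: 2026/08/30 + 45 days = 2026/10/14.

2026/10/14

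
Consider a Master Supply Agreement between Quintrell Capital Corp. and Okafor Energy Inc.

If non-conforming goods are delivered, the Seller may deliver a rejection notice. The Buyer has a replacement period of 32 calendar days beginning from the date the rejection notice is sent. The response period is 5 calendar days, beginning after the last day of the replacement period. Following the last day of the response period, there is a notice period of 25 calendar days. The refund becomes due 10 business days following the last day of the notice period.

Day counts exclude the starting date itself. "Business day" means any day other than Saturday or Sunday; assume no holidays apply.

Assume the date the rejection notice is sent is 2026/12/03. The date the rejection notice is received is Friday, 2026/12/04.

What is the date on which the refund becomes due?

The last day of the replacement period: 32 calendar days after 2026/12/03 is 2027/01/04.
The last day of the response period: 2027/01/04 + 5 days = 2027/01/09.
The last day of the notice period: 25 calendar days after 2027/01/09 is 2027/02/03.
The date on which the refund becomes due: 10 business days after Wednesday, 2027/02/03, skipping weekends — Feb 4, Feb 5, Feb 8, Feb 9, Feb 10, Feb 11, Feb 12, Feb 15, Feb 16, Feb 17 — lands on Wednesday, 2027/02/17.

2027/02/17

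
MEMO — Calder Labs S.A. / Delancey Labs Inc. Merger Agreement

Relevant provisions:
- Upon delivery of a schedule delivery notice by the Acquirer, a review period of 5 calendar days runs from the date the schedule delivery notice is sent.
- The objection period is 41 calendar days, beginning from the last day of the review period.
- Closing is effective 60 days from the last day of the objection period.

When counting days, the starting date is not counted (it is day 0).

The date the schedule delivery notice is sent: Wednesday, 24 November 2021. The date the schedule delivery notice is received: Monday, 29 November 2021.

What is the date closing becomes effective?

The last day of the review period: 5 calendar days after 24 November 2021 is 29 November 2021.
Adding 41 calendar days to 29 November 2021 gives 9 January 2022, which is the last day of the objection period.
The date closing becomes effective: 60 calendar days after 9 January 2022 is 10 March 2022.

10 March 2022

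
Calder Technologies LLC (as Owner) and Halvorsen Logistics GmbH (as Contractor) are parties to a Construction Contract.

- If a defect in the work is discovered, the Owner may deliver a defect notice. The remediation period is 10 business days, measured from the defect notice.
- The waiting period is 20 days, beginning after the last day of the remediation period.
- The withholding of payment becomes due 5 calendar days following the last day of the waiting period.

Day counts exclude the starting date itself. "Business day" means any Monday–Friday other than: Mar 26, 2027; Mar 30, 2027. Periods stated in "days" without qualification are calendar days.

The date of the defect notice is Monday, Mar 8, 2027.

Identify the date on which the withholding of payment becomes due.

Apr 16, 2027

The last day of the remediation period: counting 10 business days from Monday, Mar 8, 2027 (Mar 9, Mar 10, Mar 11, Mar 12, Mar 15, Mar 16, Mar 17, Mar 18, Mar 19, Mar 22, skipping weekends) reaches Monday, Mar 22, 2027.
The last day of the waiting period: Mar 22, 2027 + 20 days = Apr 11, 2027.
Adding 5 calendar days to Apr 11, 2027 gives Apr 16, 2027, which is the date on which the withholding of payment becomes due.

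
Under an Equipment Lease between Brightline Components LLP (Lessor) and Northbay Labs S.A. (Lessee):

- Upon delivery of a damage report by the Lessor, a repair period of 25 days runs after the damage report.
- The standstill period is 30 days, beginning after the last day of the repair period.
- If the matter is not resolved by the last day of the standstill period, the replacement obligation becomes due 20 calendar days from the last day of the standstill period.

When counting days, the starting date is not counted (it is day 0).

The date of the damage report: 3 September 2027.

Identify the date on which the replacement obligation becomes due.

17 November 2027

The last day of the repair period: 3 September 2027 + 25 days = 28 September 2027.
The last day of the standstill period: 28 September 2027 + 30 days = 28 October 2027.
The date on which the replacement obligation becomes due: 20 calendar days after 28 October 2027 is 17 November 2027.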